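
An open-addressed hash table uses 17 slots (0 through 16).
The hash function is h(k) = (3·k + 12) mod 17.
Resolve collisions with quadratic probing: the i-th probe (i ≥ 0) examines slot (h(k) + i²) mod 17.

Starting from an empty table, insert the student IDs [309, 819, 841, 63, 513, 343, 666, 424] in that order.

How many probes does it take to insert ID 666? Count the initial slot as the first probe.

309: h=4 => slot 4
819: h=4, probe 4,5 => slot 5
841: h=2 => slot 2
63: h=14 => slot 14
513: h=4, probe 4,5,8 => slot 8
343: h=4, probe 4,5,8,13 => slot 13
666: h=4, probe 4,5,8,13,3 => slot 3
424: h=9 => slot 9
Table: [., ., 841, 666, 309, 819, ., ., 513, 424, ., ., ., 343, 63, ., .]

5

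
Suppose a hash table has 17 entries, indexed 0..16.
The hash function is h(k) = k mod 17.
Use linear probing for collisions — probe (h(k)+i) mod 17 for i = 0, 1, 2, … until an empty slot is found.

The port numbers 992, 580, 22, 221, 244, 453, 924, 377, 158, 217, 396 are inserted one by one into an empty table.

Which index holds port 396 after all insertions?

10

992 hashes to 6; slot 6 is free => place at 6.
580 hashes to 2; slot 2 is free => place at 2.
22 hashes to 5; slot 5 is free => place at 5.
221 hashes to 0; slot 0 is free => place at 0.
244 hashes to 6; 6 taken => place at 7.
453 hashes to 11; slot 11 is free => place at 11.
924 hashes to 6; 6,7 taken => place at 8.
377 hashes to 3; slot 3 is free => place at 3.
158 hashes to 5; 5,6,7,8 taken => place at 9.
217 hashes to 13; slot 13 is free => place at 13.
396 hashes to 5; 5,6,7,8,9 taken => place at 10.
Table: [221, ∅, 580, 377, ∅, 22, 992, 244, 924, 158, 396, 453, ∅, 217, ∅, ∅, ∅]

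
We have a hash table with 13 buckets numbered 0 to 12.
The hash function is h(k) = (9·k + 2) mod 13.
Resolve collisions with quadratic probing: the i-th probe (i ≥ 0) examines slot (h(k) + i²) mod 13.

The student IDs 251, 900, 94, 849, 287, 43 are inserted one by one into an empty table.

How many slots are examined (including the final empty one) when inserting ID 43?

Insert 251: h=12, slot 12 empty => index 12.
Insert 900: h=3, slot 3 empty => index 3.
Insert 94: h=3, slot 3 occupied => index 4.
Insert 849: h=12, slot 12 occupied => index 0.
Insert 287: h=11, slot 11 empty => index 11.
Insert 43: h=12, slots 12,0,3 occupied => index 8.
Table: [849, -, -, 900, 94, -, -, -, 43, -, -, 287, 251]

4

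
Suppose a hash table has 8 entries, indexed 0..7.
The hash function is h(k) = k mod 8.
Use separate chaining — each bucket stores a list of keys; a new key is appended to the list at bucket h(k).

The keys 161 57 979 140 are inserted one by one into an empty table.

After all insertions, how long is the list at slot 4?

1

161 -> bucket 1
57 -> bucket 1 (collision)
979 -> bucket 3
140 -> bucket 4
Final buckets:
0: ∅
1: 161 -> 57
2: ∅
3: 979
4: 140
5: ∅
6: ∅
7: ∅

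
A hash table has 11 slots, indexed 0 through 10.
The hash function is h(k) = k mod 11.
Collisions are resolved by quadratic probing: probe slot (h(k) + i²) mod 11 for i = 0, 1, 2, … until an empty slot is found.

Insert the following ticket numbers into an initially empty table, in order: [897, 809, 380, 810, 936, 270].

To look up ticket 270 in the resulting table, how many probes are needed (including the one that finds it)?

4

Insert 897: h=6, slot 6 empty → index 6.
Insert 809: h=6, slot 6 occupied → index 7.
Insert 380: h=6, slots 6,7 occupied → index 10.
Insert 810: h=7, slot 7 occupied → index 8.
Insert 936: h=1, slot 1 empty → index 1.
Insert 270: h=6, slots 6,7,10 occupied → index 4.
Table: [-, 936, -, -, 270, -, 897, 809, 810, -, 380]
Lookup 270: h=6, probe 6,7,10,4 → found at 4.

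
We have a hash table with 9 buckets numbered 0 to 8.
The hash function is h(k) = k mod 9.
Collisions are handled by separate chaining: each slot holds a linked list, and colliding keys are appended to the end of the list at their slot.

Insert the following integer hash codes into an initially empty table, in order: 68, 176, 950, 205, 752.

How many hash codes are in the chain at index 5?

4

68 -> bucket 5
176 -> bucket 5 (collision)
950 -> bucket 5 (collision)
205 -> bucket 7
752 -> bucket 5 (collision)
Final buckets:
0: _
1: _
2: _
3: _
4: _
5: 68 -> 176 -> 950 -> 752
6: _
7: 205
8: _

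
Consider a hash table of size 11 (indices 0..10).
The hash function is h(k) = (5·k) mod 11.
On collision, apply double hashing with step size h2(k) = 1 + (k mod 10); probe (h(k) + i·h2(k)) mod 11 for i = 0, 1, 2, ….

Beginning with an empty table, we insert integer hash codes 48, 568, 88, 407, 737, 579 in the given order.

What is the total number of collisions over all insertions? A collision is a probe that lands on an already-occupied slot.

48: h=9 => slot 9
568: h=2 => slot 2
88: h=0 => slot 0
407: h=0, h2=8, probe 0,8 => slot 8
737: h=0, h2=8, probe 0,8,5 => slot 5
579: h=2, h2=10, probe 2,1 => slot 1
Table: [88, 579, 568, -, -, 737, -, -, 407, 48, -]

4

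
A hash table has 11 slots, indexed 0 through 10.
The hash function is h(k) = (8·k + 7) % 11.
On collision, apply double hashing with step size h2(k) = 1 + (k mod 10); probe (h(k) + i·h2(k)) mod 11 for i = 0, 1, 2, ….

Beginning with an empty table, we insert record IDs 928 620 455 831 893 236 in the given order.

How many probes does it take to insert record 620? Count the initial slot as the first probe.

2

928: h=6 => slot 6
620: h=6, h2=1, probe 6,7 => slot 7
455: h=6, h2=6, probe 6,1 => slot 1
831: h=0 => slot 0
893: h=1, h2=4, probe 1,5 => slot 5
236: h=3 => slot 3
Table: [831, 455, -, 236, -, 893, 928, 620, -, -, -]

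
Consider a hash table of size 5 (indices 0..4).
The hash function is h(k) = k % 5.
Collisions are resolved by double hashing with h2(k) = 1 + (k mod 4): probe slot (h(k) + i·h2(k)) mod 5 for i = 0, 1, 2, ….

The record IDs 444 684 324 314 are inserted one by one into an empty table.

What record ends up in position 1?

324

Insert 444: h=4, slot 4 empty => index 4.
Insert 684: h=4, h2=1, slot 4 occupied => index 0.
Insert 324: h=4, h2=1, slots 4,0 occupied => index 1.
Insert 314: h=4, h2=3, slot 4 occupied => index 2.
Table: [684, 324, 314, -, 444]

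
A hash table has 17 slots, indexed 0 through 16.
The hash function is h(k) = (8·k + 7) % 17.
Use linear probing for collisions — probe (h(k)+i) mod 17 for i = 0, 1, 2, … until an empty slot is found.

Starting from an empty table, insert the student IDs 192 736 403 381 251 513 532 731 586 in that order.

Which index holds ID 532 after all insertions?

192 hashes to 13; slot 13 is free → place at 13.
736 hashes to 13; 13 taken → place at 14.
403 hashes to 1; slot 1 is free → place at 1.
381 hashes to 12; slot 12 is free → place at 12.
251 hashes to 9; slot 9 is free → place at 9.
513 hashes to 14; 14 taken → place at 15.
532 hashes to 13; 13,14,15 taken → place at 16.
731 hashes to 7; slot 7 is free → place at 7.
586 hashes to 3; slot 3 is free → place at 3.
Table: [—, 403, —, 586, —, —, —, 731, —, 251, —, —, 381, 192, 736, 513, 532]

16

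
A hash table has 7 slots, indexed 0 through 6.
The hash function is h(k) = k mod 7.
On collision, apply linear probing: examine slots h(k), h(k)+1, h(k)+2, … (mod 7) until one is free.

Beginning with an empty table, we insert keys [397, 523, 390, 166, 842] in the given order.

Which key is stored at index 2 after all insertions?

842

Insert 397: h=5, slot 5 empty -> index 5.
Insert 523: h=5, slot 5 occupied -> index 6.
Insert 390: h=5, slots 5,6 occupied -> index 0.
Insert 166: h=5, slots 5,6,0 occupied -> index 1.
Insert 842: h=2, slot 2 empty -> index 2.
Table: [390, 166, 842, ∅, ∅, 397, 523]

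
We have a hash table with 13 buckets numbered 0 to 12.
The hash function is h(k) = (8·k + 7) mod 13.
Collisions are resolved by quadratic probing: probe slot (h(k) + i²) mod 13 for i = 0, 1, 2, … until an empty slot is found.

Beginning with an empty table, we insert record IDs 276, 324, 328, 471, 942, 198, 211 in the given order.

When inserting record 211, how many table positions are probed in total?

5

276 hashes to 5; slot 5 is free => place at 5.
324 hashes to 12; slot 12 is free => place at 12.
328 hashes to 5; 5 taken => place at 6.
471 hashes to 5; 5,6 taken => place at 9.
942 hashes to 3; slot 3 is free => place at 3.
198 hashes to 5; 5,6,9 taken => place at 1.
211 hashes to 5; 5,6,9,1 taken => place at 8.
Table: [—, 198, —, 942, —, 276, 328, —, 211, 471, —, —, 324]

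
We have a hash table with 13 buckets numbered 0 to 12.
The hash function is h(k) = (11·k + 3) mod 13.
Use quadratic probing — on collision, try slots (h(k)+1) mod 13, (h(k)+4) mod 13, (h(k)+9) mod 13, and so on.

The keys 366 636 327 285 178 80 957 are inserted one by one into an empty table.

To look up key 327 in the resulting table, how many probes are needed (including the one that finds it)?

2

Insert 366: h=12, slot 12 empty → index 12.
Insert 636: h=5, slot 5 empty → index 5.
Insert 327: h=12, slot 12 occupied → index 0.
Insert 285: h=5, slot 5 occupied → index 6.
Insert 178: h=11, slot 11 empty → index 11.
Insert 80: h=12, slots 12,0 occupied → index 3.
Insert 957: h=0, slot 0 occupied → index 1.
Table: [327, 957, _, 80, _, 636, 285, _, _, _, _, 178, 366]
Lookup 327: h=12, probe 12,0 → found at 0.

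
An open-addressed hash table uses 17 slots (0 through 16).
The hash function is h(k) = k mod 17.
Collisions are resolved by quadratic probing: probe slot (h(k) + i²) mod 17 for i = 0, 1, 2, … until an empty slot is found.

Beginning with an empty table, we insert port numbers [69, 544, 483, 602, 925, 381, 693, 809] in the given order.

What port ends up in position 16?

Insert 69: h=1, slot 1 empty => index 1.
Insert 544: h=0, slot 0 empty => index 0.
Insert 483: h=7, slot 7 empty => index 7.
Insert 602: h=7, slot 7 occupied => index 8.
Insert 925: h=7, slots 7,8 occupied => index 11.
Insert 381: h=7, slots 7,8,11 occupied => index 16.
Insert 693: h=13, slot 13 empty => index 13.
Insert 809: h=10, slot 10 empty => index 10.
Table: [544, 69, ., ., ., ., ., 483, 602, ., 809, 925, ., 693, ., ., 381]

381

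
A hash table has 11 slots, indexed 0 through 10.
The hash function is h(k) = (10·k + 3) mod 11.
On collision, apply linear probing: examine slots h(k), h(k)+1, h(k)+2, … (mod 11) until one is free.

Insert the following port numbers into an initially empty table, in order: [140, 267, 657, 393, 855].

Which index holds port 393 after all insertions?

140: h=6 => slot 6
267: h=0 => slot 0
657: h=6, probe 6,7 => slot 7
393: h=6, probe 6,7,8 => slot 8
855: h=6, probe 6,7,8,9 => slot 9
Table: [267, _, _, _, _, _, 140, 657, 393, 855, _]

8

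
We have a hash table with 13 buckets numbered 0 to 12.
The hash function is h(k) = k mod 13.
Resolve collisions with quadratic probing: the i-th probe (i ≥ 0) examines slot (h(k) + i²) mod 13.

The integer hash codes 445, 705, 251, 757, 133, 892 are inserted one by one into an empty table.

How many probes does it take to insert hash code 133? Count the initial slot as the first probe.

4

445 hashes to 3; slot 3 is free -> place at 3.
705 hashes to 3; 3 taken -> place at 4.
251 hashes to 4; 4 taken -> place at 5.
757 hashes to 3; 3,4 taken -> place at 7.
133 hashes to 3; 3,4,7 taken -> place at 12.
892 hashes to 8; slot 8 is free -> place at 8.
Table: [_, _, _, 445, 705, 251, _, 757, 892, _, _, _, 133]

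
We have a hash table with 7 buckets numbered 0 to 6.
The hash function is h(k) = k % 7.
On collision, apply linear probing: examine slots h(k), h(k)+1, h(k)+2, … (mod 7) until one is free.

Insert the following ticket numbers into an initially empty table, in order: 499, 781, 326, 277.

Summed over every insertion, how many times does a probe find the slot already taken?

3

Insert 499: h=2, slot 2 empty → index 2.
Insert 781: h=4, slot 4 empty → index 4.
Insert 326: h=4, slot 4 occupied → index 5.
Insert 277: h=4, slots 4,5 occupied → index 6.
Table: [∅, ∅, 499, ∅, 781, 326, 277]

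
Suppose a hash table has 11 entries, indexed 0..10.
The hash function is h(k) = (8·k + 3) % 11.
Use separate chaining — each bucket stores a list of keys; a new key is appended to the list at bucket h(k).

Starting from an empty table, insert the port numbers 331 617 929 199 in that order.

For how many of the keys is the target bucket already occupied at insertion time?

2

331 -> bucket 0
617 -> bucket 0 (collision)
929 -> bucket 10
199 -> bucket 0 (collision)
Final buckets:
0: 331 -> 617 -> 199
1: ∅
2: ∅
3: ∅
4: ∅
5: ∅
6: ∅
7: ∅
8: ∅
9: ∅
10: 929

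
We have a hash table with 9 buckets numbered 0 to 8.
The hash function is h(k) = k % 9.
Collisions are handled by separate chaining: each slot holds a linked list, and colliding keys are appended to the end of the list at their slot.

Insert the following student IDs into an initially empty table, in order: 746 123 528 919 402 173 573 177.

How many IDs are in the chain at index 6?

Insert 746: h=8, bucket 8 empty -> new chain.
Insert 123: h=6, bucket 6 empty -> new chain.
Insert 528: h=6, bucket 6 nonempty -> append to chain.
Insert 919: h=1, bucket 1 empty -> new chain.
Insert 402: h=6, bucket 6 nonempty -> append to chain.
Insert 173: h=2, bucket 2 empty -> new chain.
Insert 573: h=6, bucket 6 nonempty -> append to chain.
Insert 177: h=6, bucket 6 nonempty -> append to chain.
Final buckets:
0: ∅
1: 919
2: 173
3: ∅
4: ∅
5: ∅
6: 123 -> 528 -> 402 -> 573 -> 177
7: ∅
8: 746

5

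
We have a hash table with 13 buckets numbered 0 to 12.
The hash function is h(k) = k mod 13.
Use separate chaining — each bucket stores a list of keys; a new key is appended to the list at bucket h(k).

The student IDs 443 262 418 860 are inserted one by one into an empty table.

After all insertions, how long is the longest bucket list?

3

Insert 443: h=1, bucket 1 empty -> new chain.
Insert 262: h=2, bucket 2 empty -> new chain.
Insert 418: h=2, bucket 2 nonempty -> append to chain.
Insert 860: h=2, bucket 2 nonempty -> append to chain.
Final buckets:
0: .
1: 443
2: 262 -> 418 -> 860
3: .
4: .
5: .
6: .
7: .
8: .
9: .
10: .
11: .
12: .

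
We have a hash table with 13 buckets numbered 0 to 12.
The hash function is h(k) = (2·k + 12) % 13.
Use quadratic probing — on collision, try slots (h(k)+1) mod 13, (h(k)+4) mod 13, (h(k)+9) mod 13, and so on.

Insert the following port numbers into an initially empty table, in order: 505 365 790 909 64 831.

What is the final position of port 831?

Insert 505: h=8, slot 8 empty → index 8.
Insert 365: h=1, slot 1 empty → index 1.
Insert 790: h=6, slot 6 empty → index 6.
Insert 909: h=10, slot 10 empty → index 10.
Insert 64: h=10, slot 10 occupied → index 11.
Insert 831: h=10, slots 10,11,1,6 occupied → index 0.
Table: [831, 365, ∅, ∅, ∅, ∅, 790, ∅, 505, ∅, 909, 64, ∅]

0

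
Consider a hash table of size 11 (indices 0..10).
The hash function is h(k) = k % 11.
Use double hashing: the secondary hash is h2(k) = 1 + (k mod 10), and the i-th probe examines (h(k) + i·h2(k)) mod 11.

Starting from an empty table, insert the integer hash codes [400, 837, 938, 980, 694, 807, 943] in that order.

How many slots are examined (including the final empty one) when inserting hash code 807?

400 hashes to 4; slot 4 is free -> place at 4.
837 hashes to 1; slot 1 is free -> place at 1.
938 hashes to 3; slot 3 is free -> place at 3.
980 hashes to 1, h2=1; 1 taken -> place at 2.
694 hashes to 1, h2=5; 1 taken -> place at 6.
807 hashes to 4, h2=8; 4,1 taken -> place at 9.
943 hashes to 8; slot 8 is free -> place at 8.
Table: [-, 837, 980, 938, 400, -, 694, -, 943, 807, -]

3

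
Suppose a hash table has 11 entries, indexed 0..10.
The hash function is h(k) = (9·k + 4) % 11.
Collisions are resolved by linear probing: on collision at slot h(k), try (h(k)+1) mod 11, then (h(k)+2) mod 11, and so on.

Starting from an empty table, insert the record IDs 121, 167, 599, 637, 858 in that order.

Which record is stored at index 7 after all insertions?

858

Insert 121: h=4, slot 4 empty -> index 4.
Insert 167: h=0, slot 0 empty -> index 0.
Insert 599: h=5, slot 5 empty -> index 5.
Insert 637: h=6, slot 6 empty -> index 6.
Insert 858: h=4, slots 4,5,6 occupied -> index 7.
Table: [167, _, _, _, 121, 599, 637, 858, _, _, _]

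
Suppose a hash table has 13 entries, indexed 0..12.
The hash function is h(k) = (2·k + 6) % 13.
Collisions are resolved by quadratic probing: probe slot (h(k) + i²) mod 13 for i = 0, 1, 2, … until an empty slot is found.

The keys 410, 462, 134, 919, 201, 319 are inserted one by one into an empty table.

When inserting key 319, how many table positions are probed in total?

4

410: h=7 → slot 7
462: h=7, probe 7,8 → slot 8
134: h=1 → slot 1
919: h=11 → slot 11
201: h=5 → slot 5
319: h=7, probe 7,8,11,3 → slot 3
Table: [., 134, ., 319, ., 201, ., 410, 462, ., ., 919, .]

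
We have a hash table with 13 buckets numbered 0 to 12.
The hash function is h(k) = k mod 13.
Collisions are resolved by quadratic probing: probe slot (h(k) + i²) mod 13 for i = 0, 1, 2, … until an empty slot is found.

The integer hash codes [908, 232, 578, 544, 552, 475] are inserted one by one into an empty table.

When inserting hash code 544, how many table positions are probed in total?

3

908 hashes to 11; slot 11 is free => place at 11.
232 hashes to 11; 11 taken => place at 12.
578 hashes to 6; slot 6 is free => place at 6.
544 hashes to 11; 11,12 taken => place at 2.
552 hashes to 6; 6 taken => place at 7.
475 hashes to 7; 7 taken => place at 8.
Table: [., ., 544, ., ., ., 578, 552, 475, ., ., 908, 232]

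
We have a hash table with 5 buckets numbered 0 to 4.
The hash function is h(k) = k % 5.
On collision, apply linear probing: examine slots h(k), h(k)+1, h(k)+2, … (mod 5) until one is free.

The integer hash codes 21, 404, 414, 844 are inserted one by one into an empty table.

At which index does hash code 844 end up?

2

21 hashes to 1; slot 1 is free -> place at 1.
404 hashes to 4; slot 4 is free -> place at 4.
414 hashes to 4; 4 taken -> place at 0.
844 hashes to 4; 4,0,1 taken -> place at 2.
Table: [414, 21, 844, —, 404]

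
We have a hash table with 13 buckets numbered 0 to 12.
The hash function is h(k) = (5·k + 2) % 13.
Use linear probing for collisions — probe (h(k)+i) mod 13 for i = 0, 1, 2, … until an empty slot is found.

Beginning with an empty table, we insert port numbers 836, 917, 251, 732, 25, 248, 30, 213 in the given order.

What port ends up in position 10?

251

Insert 836: h=9, slot 9 empty -> index 9.
Insert 917: h=11, slot 11 empty -> index 11.
Insert 251: h=9, slot 9 occupied -> index 10.
Insert 732: h=9, slots 9,10,11 occupied -> index 12.
Insert 25: h=10, slots 10,11,12 occupied -> index 0.
Insert 248: h=7, slot 7 empty -> index 7.
Insert 30: h=9, slots 9,10,11,12,0 occupied -> index 1.
Insert 213: h=1, slot 1 occupied -> index 2.
Table: [25, 30, 213, -, -, -, -, 248, -, 836, 251, 917, 732]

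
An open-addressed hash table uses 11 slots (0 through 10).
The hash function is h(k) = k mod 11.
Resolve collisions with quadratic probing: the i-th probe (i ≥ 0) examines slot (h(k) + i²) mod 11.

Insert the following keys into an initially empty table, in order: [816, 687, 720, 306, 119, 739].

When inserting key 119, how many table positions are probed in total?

2

816: h=2 → slot 2
687: h=5 → slot 5
720: h=5, probe 5,6 → slot 6
306: h=9 → slot 9
119: h=9, probe 9,10 → slot 10
739: h=2, probe 2,3 → slot 3
Table: [., ., 816, 739, ., 687, 720, ., ., 306, 119]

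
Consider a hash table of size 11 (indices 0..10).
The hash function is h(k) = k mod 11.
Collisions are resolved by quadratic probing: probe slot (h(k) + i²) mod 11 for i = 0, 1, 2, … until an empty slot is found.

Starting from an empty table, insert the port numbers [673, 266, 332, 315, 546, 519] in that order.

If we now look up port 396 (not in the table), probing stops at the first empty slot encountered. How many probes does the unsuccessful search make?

Insert 673: h=2, slot 2 empty → index 2.
Insert 266: h=2, slot 2 occupied → index 3.
Insert 332: h=2, slots 2,3 occupied → index 6.
Insert 315: h=7, slot 7 empty → index 7.
Insert 546: h=7, slot 7 occupied → index 8.
Insert 519: h=2, slots 2,3,6 occupied → index 0.
Table: [519, ., 673, 266, ., ., 332, 315, 546, ., .]
Lookup 396: h=0, probe 0,1 → slot 1 empty, not found.

2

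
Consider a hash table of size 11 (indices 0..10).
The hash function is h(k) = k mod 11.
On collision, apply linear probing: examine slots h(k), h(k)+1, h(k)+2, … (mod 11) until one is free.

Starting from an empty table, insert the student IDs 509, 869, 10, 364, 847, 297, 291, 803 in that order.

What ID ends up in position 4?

297

Insert 509: h=3, slot 3 empty -> index 3.
Insert 869: h=0, slot 0 empty -> index 0.
Insert 10: h=10, slot 10 empty -> index 10.
Insert 364: h=1, slot 1 empty -> index 1.
Insert 847: h=0, slots 0,1 occupied -> index 2.
Insert 297: h=0, slots 0,1,2,3 occupied -> index 4.
Insert 291: h=5, slot 5 empty -> index 5.
Insert 803: h=0, slots 0,1,2,3,4,5 occupied -> index 6.
Table: [869, 364, 847, 509, 297, 291, 803, _, _, _, 10]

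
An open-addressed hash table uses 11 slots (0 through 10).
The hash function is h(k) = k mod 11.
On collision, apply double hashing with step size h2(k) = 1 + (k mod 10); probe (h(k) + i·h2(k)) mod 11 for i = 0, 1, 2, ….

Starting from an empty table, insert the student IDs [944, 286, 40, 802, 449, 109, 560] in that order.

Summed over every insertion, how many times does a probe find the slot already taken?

7

Insert 944: h=9, slot 9 empty -> index 9.
Insert 286: h=0, slot 0 empty -> index 0.
Insert 40: h=7, slot 7 empty -> index 7.
Insert 802: h=10, slot 10 empty -> index 10.
Insert 449: h=9, h2=10, slot 9 occupied -> index 8.
Insert 109: h=10, h2=10, slots 10,9,8,7 occupied -> index 6.
Insert 560: h=10, h2=1, slots 10,0 occupied -> index 1.
Table: [286, 560, -, -, -, -, 109, 40, 449, 944, 802]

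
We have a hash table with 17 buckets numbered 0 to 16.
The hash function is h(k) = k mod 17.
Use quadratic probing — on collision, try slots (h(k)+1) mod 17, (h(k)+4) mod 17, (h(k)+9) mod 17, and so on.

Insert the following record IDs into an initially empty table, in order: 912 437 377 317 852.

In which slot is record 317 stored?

15

912: h=11 -> slot 11
437: h=12 -> slot 12
377: h=3 -> slot 3
317: h=11, probe 11,12,15 -> slot 15
852: h=2 -> slot 2
Table: [., ., 852, 377, ., ., ., ., ., ., ., 912, 437, ., ., 317, .]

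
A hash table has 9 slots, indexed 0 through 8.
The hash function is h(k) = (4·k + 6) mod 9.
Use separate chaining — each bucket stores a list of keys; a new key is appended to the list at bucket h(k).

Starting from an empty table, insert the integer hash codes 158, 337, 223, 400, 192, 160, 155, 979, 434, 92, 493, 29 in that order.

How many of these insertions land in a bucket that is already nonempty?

7

Insert 158: h=8, bucket 8 empty -> new chain.
Insert 337: h=4, bucket 4 empty -> new chain.
Insert 223: h=7, bucket 7 empty -> new chain.
Insert 400: h=4, bucket 4 nonempty -> append to chain.
Insert 192: h=0, bucket 0 empty -> new chain.
Insert 160: h=7, bucket 7 nonempty -> append to chain.
Insert 155: h=5, bucket 5 empty -> new chain.
Insert 979: h=7, bucket 7 nonempty -> append to chain.
Insert 434: h=5, bucket 5 nonempty -> append to chain.
Insert 92: h=5, bucket 5 nonempty -> append to chain.
Insert 493: h=7, bucket 7 nonempty -> append to chain.
Insert 29: h=5, bucket 5 nonempty -> append to chain.
Final buckets:
0: 192
1: -
2: -
3: -
4: 337 -> 400
5: 155 -> 434 -> 92 -> 29
6: -
7: 223 -> 160 -> 979 -> 493
8: 158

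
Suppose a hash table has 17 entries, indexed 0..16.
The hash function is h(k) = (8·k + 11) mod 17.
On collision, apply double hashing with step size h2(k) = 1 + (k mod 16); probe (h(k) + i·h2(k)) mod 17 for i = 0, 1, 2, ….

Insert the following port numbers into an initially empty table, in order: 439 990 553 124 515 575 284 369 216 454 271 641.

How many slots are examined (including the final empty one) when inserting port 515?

439 hashes to 4; slot 4 is free → place at 4.
990 hashes to 9; slot 9 is free → place at 9.
553 hashes to 15; slot 15 is free → place at 15.
124 hashes to 0; slot 0 is free → place at 0.
515 hashes to 0, h2=4; 0,4 taken → place at 8.
575 hashes to 4, h2=16; 4 taken → place at 3.
284 hashes to 5; slot 5 is free → place at 5.
369 hashes to 5, h2=2; 5 taken → place at 7.
216 hashes to 5, h2=9; 5 taken → place at 14.
454 hashes to 5, h2=7; 5 taken → place at 12.
271 hashes to 3, h2=16; 3 taken → place at 2.
641 hashes to 5, h2=2; 5,7,9 taken → place at 11.
Table: [124, -, 271, 575, 439, 284, -, 369, 515, 990, -, 641, 454, -, 216, 553, -]

3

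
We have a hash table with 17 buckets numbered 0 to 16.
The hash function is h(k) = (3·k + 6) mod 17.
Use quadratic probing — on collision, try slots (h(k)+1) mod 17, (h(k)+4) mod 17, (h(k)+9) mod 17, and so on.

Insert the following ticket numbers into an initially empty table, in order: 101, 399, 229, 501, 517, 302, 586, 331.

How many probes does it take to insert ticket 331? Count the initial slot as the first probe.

101: h=3 => slot 3
399: h=13 => slot 13
229: h=13, probe 13,14 => slot 14
501: h=13, probe 13,14,0 => slot 0
517: h=10 => slot 10
302: h=11 => slot 11
586: h=13, probe 13,14,0,5 => slot 5
331: h=13, probe 13,14,0,5,12 => slot 12
Table: [501, ., ., 101, ., 586, ., ., ., ., 517, 302, 331, 399, 229, ., .]

5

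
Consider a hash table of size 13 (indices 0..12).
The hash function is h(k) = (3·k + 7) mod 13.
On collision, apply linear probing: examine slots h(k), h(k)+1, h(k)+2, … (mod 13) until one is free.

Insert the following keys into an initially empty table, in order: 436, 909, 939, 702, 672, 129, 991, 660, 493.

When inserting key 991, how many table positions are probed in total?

4

436 hashes to 2; slot 2 is free -> place at 2.
909 hashes to 4; slot 4 is free -> place at 4.
939 hashes to 3; slot 3 is free -> place at 3.
702 hashes to 7; slot 7 is free -> place at 7.
672 hashes to 8; slot 8 is free -> place at 8.
129 hashes to 4; 4 taken -> place at 5.
991 hashes to 3; 3,4,5 taken -> place at 6.
660 hashes to 11; slot 11 is free -> place at 11.
493 hashes to 4; 4,5,6,7,8 taken -> place at 9.
Table: [_, _, 436, 939, 909, 129, 991, 702, 672, 493, _, 660, _]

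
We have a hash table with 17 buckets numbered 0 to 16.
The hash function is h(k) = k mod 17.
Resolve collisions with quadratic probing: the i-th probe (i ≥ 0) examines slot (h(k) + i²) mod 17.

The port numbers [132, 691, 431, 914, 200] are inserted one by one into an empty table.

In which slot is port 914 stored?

132 hashes to 13; slot 13 is free -> place at 13.
691 hashes to 11; slot 11 is free -> place at 11.
431 hashes to 6; slot 6 is free -> place at 6.
914 hashes to 13; 13 taken -> place at 14.
200 hashes to 13; 13,14 taken -> place at 0.
Table: [200, _, _, _, _, _, 431, _, _, _, _, 691, _, 132, 914, _, _]

14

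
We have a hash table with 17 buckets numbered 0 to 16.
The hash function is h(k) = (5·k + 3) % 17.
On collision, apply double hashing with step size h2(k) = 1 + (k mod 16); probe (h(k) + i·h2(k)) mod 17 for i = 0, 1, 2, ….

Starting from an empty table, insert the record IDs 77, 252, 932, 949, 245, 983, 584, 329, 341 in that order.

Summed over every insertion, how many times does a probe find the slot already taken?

4

77 hashes to 14; slot 14 is free -> place at 14.
252 hashes to 5; slot 5 is free -> place at 5.
932 hashes to 5, h2=5; 5 taken -> place at 10.
949 hashes to 5, h2=6; 5 taken -> place at 11.
245 hashes to 4; slot 4 is free -> place at 4.
983 hashes to 5, h2=8; 5 taken -> place at 13.
584 hashes to 16; slot 16 is free -> place at 16.
329 hashes to 16, h2=10; 16 taken -> place at 9.
341 hashes to 8; slot 8 is free -> place at 8.
Table: [—, —, —, —, 245, 252, —, —, 341, 329, 932, 949, —, 983, 77, —, 584]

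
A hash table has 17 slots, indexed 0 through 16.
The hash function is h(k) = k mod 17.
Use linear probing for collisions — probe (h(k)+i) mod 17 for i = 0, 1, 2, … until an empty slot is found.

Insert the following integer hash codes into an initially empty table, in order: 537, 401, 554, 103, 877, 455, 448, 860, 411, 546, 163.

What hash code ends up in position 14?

537 hashes to 10; slot 10 is free → place at 10.
401 hashes to 10; 10 taken → place at 11.
554 hashes to 10; 10,11 taken → place at 12.
103 hashes to 1; slot 1 is free → place at 1.
877 hashes to 10; 10,11,12 taken → place at 13.
455 hashes to 13; 13 taken → place at 14.
448 hashes to 6; slot 6 is free → place at 6.
860 hashes to 10; 10,11,12,13,14 taken → place at 15.
411 hashes to 3; slot 3 is free → place at 3.
546 hashes to 2; slot 2 is free → place at 2.
163 hashes to 10; 10,11,12,13,14,15 taken → place at 16.
Table: [_, 103, 546, 411, _, _, 448, _, _, _, 537, 401, 554, 877, 455, 860, 163]

455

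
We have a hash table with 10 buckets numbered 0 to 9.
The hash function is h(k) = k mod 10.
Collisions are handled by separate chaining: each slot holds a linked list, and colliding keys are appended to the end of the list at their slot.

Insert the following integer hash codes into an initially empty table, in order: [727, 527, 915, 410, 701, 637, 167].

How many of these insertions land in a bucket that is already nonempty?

3

727 -> bucket 7
527 -> bucket 7 (collision)
915 -> bucket 5
410 -> bucket 0
701 -> bucket 1
637 -> bucket 7 (collision)
167 -> bucket 7 (collision)
Final buckets:
0: 410
1: 701
2: .
3: .
4: .
5: 915
6: .
7: 727 -> 527 -> 637 -> 167
8: .
9: .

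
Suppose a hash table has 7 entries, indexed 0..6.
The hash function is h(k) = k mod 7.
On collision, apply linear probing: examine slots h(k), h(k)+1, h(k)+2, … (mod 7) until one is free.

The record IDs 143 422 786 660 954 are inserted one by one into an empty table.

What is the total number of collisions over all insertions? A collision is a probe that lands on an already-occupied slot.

Insert 143: h=3, slot 3 empty → index 3.
Insert 422: h=2, slot 2 empty → index 2.
Insert 786: h=2, slots 2,3 occupied → index 4.
Insert 660: h=2, slots 2,3,4 occupied → index 5.
Insert 954: h=2, slots 2,3,4,5 occupied → index 6.
Table: [—, —, 422, 143, 786, 660, 954]

9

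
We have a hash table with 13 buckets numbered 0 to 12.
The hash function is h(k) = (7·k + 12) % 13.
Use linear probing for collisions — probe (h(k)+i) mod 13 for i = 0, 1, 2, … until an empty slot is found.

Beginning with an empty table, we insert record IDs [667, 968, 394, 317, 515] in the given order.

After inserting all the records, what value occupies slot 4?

515

667: h=1 => slot 1
968: h=2 => slot 2
394: h=1, probe 1,2,3 => slot 3
317: h=8 => slot 8
515: h=3, probe 3,4 => slot 4
Table: [., 667, 968, 394, 515, ., ., ., 317, ., ., ., .]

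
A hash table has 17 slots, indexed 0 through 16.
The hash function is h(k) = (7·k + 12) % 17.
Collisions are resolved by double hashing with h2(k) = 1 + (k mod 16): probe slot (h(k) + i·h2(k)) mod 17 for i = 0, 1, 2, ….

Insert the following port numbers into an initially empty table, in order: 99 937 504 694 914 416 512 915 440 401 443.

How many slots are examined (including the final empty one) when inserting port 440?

2

Insert 99: h=8, slot 8 empty → index 8.
Insert 937: h=9, slot 9 empty → index 9.
Insert 504: h=4, slot 4 empty → index 4.
Insert 694: h=8, h2=7, slot 8 occupied → index 15.
Insert 914: h=1, slot 1 empty → index 1.
Insert 416: h=0, slot 0 empty → index 0.
Insert 512: h=9, h2=1, slot 9 occupied → index 10.
Insert 915: h=8, h2=4, slot 8 occupied → index 12.
Insert 440: h=15, h2=9, slot 15 occupied → index 7.
Insert 401: h=14, slot 14 empty → index 14.
Insert 443: h=2, slot 2 empty → index 2.
Table: [416, 914, 443, -, 504, -, -, 440, 99, 937, 512, -, 915, -, 401, 694, -]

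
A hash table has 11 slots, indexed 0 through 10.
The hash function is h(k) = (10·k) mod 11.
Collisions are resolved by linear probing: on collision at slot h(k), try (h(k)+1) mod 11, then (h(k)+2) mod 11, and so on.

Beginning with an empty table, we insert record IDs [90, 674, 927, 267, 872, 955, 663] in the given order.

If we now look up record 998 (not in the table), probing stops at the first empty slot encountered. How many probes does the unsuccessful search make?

Insert 90: h=9, slot 9 empty -> index 9.
Insert 674: h=8, slot 8 empty -> index 8.
Insert 927: h=8, slots 8,9 occupied -> index 10.
Insert 267: h=8, slots 8,9,10 occupied -> index 0.
Insert 872: h=8, slots 8,9,10,0 occupied -> index 1.
Insert 955: h=2, slot 2 empty -> index 2.
Insert 663: h=8, slots 8,9,10,0,1,2 occupied -> index 3.
Table: [267, 872, 955, 663, ∅, ∅, ∅, ∅, 674, 90, 927]
Lookup 998: h=3, probe 3,4 → slot 4 empty, not found.

2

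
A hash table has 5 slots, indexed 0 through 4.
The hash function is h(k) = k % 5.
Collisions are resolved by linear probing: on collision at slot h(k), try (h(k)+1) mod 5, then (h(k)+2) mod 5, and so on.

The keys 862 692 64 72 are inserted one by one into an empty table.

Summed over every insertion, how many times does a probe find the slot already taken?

862: h=2 => slot 2
692: h=2, probe 2,3 => slot 3
64: h=4 => slot 4
72: h=2, probe 2,3,4,0 => slot 0
Table: [72, ∅, 862, 692, 64]

4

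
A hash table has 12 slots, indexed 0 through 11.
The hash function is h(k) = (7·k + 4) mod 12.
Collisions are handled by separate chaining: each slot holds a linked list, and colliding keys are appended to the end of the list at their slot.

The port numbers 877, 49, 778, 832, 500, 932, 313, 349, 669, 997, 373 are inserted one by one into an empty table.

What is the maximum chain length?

6

Insert 877: h=11, bucket 11 empty → new chain.
Insert 49: h=11, bucket 11 nonempty → append to chain.
Insert 778: h=2, bucket 2 empty → new chain.
Insert 832: h=8, bucket 8 empty → new chain.
Insert 500: h=0, bucket 0 empty → new chain.
Insert 932: h=0, bucket 0 nonempty → append to chain.
Insert 313: h=11, bucket 11 nonempty → append to chain.
Insert 349: h=11, bucket 11 nonempty → append to chain.
Insert 669: h=7, bucket 7 empty → new chain.
Insert 997: h=11, bucket 11 nonempty → append to chain.
Insert 373: h=11, bucket 11 nonempty → append to chain.
Final buckets:
0: 500 -> 932
1: .
2: 778
3: .
4: .
5: .
6: .
7: 669
8: 832
9: .
10: .
11: 877 -> 49 -> 313 -> 349 -> 997 -> 373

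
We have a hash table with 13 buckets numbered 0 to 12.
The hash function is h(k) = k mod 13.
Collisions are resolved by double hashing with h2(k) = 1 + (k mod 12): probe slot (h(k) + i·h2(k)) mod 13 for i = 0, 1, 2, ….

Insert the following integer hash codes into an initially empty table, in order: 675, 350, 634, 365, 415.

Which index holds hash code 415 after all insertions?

675 hashes to 12; slot 12 is free → place at 12.
350 hashes to 12, h2=3; 12 taken → place at 2.
634 hashes to 10; slot 10 is free → place at 10.
365 hashes to 1; slot 1 is free → place at 1.
415 hashes to 12, h2=8; 12 taken → place at 7.
Table: [—, 365, 350, —, —, —, —, 415, —, —, 634, —, 675]

7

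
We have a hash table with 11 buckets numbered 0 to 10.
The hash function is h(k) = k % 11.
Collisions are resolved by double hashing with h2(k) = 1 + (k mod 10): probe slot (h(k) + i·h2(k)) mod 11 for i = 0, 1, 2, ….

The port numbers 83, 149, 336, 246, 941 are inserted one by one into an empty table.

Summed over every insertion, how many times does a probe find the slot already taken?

3

83: h=6 → slot 6
149: h=6, h2=10, probe 6,5 → slot 5
336: h=6, h2=7, probe 6,2 → slot 2
246: h=4 → slot 4
941: h=6, h2=2, probe 6,8 → slot 8
Table: [-, -, 336, -, 246, 149, 83, -, 941, -, -]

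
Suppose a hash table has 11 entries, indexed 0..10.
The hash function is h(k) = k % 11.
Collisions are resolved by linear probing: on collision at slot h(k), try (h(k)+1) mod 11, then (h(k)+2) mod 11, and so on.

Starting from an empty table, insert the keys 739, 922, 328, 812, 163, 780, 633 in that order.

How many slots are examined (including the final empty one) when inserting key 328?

2

739: h=2 => slot 2
922: h=9 => slot 9
328: h=9, probe 9,10 => slot 10
812: h=9, probe 9,10,0 => slot 0
163: h=9, probe 9,10,0,1 => slot 1
780: h=10, probe 10,0,1,2,3 => slot 3
633: h=6 => slot 6
Table: [812, 163, 739, 780, _, _, 633, _, _, 922, 328]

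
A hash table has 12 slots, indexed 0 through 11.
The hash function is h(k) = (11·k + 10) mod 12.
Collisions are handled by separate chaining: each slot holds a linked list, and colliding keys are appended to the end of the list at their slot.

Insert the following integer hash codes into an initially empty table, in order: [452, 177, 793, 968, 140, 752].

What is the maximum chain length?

452 -> bucket 2
177 -> bucket 1
793 -> bucket 9
968 -> bucket 2 (collision)
140 -> bucket 2 (collision)
752 -> bucket 2 (collision)
Final buckets:
0: _
1: 177
2: 452 -> 968 -> 140 -> 752
3: _
4: _
5: _
6: _
7: _
8: _
9: 793
10: _
11: _

4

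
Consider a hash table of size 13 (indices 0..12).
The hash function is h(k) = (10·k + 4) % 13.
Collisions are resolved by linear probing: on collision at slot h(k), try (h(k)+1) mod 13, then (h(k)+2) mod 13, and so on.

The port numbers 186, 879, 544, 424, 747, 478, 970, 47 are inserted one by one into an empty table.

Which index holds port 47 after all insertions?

9

186: h=5 => slot 5
879: h=6 => slot 6
544: h=10 => slot 10
424: h=6, probe 6,7 => slot 7
747: h=12 => slot 12
478: h=0 => slot 0
970: h=6, probe 6,7,8 => slot 8
47: h=6, probe 6,7,8,9 => slot 9
Table: [478, _, _, _, _, 186, 879, 424, 970, 47, 544, _, 747]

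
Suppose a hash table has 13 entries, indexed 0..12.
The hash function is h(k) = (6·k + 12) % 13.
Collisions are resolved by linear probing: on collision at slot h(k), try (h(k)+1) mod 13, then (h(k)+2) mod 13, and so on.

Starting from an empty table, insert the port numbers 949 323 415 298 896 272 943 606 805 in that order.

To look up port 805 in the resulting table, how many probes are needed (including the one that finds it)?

6

949: h=12 → slot 12
323: h=0 → slot 0
415: h=6 → slot 6
298: h=6, probe 6,7 → slot 7
896: h=6, probe 6,7,8 → slot 8
272: h=6, probe 6,7,8,9 → slot 9
943: h=2 → slot 2
606: h=8, probe 8,9,10 → slot 10
805: h=6, probe 6,7,8,9,10,11 → slot 11
Table: [323, -, 943, -, -, -, 415, 298, 896, 272, 606, 805, 949]
Lookup 805: h=6, probe 6,7,8,9,10,11 → found at 11.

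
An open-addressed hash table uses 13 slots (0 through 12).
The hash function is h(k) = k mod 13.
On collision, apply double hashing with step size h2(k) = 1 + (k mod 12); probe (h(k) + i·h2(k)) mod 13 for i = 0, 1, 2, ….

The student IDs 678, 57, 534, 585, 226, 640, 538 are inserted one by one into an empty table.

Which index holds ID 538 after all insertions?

Insert 678: h=2, slot 2 empty => index 2.
Insert 57: h=5, slot 5 empty => index 5.
Insert 534: h=1, slot 1 empty => index 1.
Insert 585: h=0, slot 0 empty => index 0.
Insert 226: h=5, h2=11, slot 5 occupied => index 3.
Insert 640: h=3, h2=5, slot 3 occupied => index 8.
Insert 538: h=5, h2=11, slots 5,3,1 occupied => index 12.
Table: [585, 534, 678, 226, -, 57, -, -, 640, -, -, -, 538]

12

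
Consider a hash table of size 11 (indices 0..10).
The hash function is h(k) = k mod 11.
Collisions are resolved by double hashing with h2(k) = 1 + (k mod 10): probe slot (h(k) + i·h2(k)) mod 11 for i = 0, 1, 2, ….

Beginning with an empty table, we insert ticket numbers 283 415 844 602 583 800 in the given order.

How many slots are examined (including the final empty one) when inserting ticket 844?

2

283 hashes to 8; slot 8 is free → place at 8.
415 hashes to 8, h2=6; 8 taken → place at 3.
844 hashes to 8, h2=5; 8 taken → place at 2.
602 hashes to 8, h2=3; 8 taken → place at 0.
583 hashes to 0, h2=4; 0 taken → place at 4.
800 hashes to 8, h2=1; 8 taken → place at 9.
Table: [602, -, 844, 415, 583, -, -, -, 283, 800, -]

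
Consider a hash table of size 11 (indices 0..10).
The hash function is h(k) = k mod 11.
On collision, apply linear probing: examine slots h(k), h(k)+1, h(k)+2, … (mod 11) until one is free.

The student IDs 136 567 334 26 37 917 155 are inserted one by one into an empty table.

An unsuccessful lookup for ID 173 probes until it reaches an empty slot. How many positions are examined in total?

3

136 hashes to 4; slot 4 is free -> place at 4.
567 hashes to 6; slot 6 is free -> place at 6.
334 hashes to 4; 4 taken -> place at 5.
26 hashes to 4; 4,5,6 taken -> place at 7.
37 hashes to 4; 4,5,6,7 taken -> place at 8.
917 hashes to 4; 4,5,6,7,8 taken -> place at 9.
155 hashes to 1; slot 1 is free -> place at 1.
Table: [∅, 155, ∅, ∅, 136, 334, 567, 26, 37, 917, ∅]
Lookup 173: h=8, probe 8,9,10 → slot 10 empty, not found.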